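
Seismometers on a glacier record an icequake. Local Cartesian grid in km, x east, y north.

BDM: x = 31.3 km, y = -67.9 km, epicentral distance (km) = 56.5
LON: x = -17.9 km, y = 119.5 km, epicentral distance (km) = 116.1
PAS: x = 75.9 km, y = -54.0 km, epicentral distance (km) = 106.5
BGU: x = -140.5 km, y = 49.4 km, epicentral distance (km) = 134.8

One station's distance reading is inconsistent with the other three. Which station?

Solve using three stations at a time. Using LON, PAS, BGU (subtract circle equations pairwise → linear system) gives (x, y) ≈ (-13.8, 3.5).
Distances from that point to each station vs reported:
  BDM: calculated 84.4 vs reported 56.5 → residual 27.9 km
  LON: calculated 116.1 vs reported 116.1 → residual 0.0 km
  PAS: calculated 106.5 vs reported 106.5 → residual 0.0 km
  BGU: calculated 134.8 vs reported 134.8 → residual 0.0 km
LON, PAS, BGU are mutually consistent (residuals ≈ 0); BDM is off by 27.9 km.

BDM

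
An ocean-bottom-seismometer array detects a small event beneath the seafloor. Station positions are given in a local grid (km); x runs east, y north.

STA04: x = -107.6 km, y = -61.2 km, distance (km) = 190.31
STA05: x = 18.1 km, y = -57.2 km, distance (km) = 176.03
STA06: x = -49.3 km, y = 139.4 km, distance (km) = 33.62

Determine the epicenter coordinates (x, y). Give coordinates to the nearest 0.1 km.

Circle about each station: (x + 107.6)² + (y + 61.2)² = 190.31²; (x − 18.1)² + (y + 57.2)² = 176.03²; (x + 49.3)² + (y − 139.4)² = 33.62².
Subtracting the STA04 equation from the STA05 and STA06 equations removes the quadratic terms:
251.4 x + 8.0 y = -6492.41
116.6 x + 401.2 y = 41627.24
Solving the 2×2 system: x ≈ -29.4, y ≈ 112.3 km.

x ≈ -29.4 km, y ≈ 112.3 km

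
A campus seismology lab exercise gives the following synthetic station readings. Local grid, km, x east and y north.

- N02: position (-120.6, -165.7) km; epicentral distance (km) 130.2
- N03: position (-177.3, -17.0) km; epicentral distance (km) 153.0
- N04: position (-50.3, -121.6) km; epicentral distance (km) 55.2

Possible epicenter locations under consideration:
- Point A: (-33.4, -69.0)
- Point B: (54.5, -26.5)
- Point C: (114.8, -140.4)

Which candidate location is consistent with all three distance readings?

Point A

For each candidate, compare |candidate − station| to the reported distance:
Point A: residuals N02 0.0, N03 0.0, N04 0.0 → max 0.0 km
Point B: residuals N02 93.5, N03 79.0, N04 86.3 → max 93.5 km
Point C: residuals N02 106.6, N03 164.1, N04 111.0 → max 164.1 km
Only Point A has all residuals ≈ 0.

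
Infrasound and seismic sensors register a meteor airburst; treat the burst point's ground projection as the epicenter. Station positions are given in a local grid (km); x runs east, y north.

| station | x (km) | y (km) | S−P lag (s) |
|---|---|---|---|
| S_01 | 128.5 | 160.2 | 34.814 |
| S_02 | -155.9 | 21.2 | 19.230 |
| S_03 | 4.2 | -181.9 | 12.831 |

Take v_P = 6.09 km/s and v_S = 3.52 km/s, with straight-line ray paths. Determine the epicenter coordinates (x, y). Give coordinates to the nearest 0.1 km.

Distance from S−P lag: d = Δt · v_P v_S / (v_P − v_S) = Δt · (6.09·3.52)/(6.09−3.52) ≈ 8.3412·Δt.
So d_S_01 = 290.39, d_S_02 = 160.40, d_S_03 = 107.03 km.
Circle about each station: (x − 128.5)² + (y − 160.2)² = 290.39²; (x + 155.9)² + (y − 21.2)² = 160.40²; (x − 4.2)² + (y + 181.9)² = 107.03².
Subtracting the S_01 equation from the S_02 and S_03 equations removes the quadratic terms:
-568.8 x − 278.0 y = 41176.15
-248.6 x − 684.2 y = 63799.89
Solving the 2×2 system: x ≈ -32.6, y ≈ -81.4 km.
Check against S_01 (with the unrounded x, y): √((x − 128.5)²+(y − 160.2)²) = 290.39 ≈ 290.39 km. ✓

(-32.6, -81.4)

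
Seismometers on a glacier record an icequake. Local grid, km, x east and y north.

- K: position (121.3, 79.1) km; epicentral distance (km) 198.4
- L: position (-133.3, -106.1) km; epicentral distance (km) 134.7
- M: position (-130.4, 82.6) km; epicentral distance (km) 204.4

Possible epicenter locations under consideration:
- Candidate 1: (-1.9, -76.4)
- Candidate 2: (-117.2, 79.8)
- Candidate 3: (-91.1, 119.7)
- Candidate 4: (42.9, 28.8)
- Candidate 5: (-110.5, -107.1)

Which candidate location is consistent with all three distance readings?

For each candidate, compare |candidate − station| to the reported distance:
Candidate 1: residuals K 0.0, L 0.0, M 0.0 → max 0.0 km
Candidate 2: residuals K 40.1, L 51.9, M 190.9 → max 190.9 km
Candidate 3: residuals K 17.8, L 95.0, M 150.4 → max 150.4 km
Candidate 4: residuals K 105.3, L 87.2, M 22.9 → max 105.3 km
Candidate 5: residuals K 98.9, L 111.9, M 13.7 → max 111.9 km
Only Candidate 1 has all residuals ≈ 0.

Candidate 1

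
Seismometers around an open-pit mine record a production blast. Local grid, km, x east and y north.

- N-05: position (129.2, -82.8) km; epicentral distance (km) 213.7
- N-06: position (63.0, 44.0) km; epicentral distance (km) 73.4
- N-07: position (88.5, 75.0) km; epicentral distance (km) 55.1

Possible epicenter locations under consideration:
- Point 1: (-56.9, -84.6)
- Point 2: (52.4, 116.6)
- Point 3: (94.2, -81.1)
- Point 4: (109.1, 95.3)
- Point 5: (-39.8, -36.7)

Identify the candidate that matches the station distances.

Point 2

For each candidate, compare |candidate − station| to the reported distance:
Point 1: residuals N-05 27.6, N-06 102.4, N-07 160.8 → max 160.8 km
Point 2: residuals N-05 0.0, N-06 0.0, N-07 0.0 → max 0.0 km
Point 3: residuals N-05 178.7, N-06 55.5, N-07 101.1 → max 178.7 km
Point 4: residuals N-05 34.5, N-06 4.4, N-07 26.2 → max 34.5 km
Point 5: residuals N-05 38.5, N-06 57.3, N-07 115.0 → max 115.0 km
Only Point 2 has all residuals ≈ 0.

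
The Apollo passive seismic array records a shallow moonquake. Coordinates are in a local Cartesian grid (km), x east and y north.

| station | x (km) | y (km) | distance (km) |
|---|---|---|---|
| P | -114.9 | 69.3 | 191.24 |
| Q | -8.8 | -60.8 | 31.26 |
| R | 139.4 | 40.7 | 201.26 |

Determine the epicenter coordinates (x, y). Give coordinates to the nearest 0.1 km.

Circle about each station: (x + 114.9)² + (y − 69.3)² = 191.24²; (x + 8.8)² + (y + 60.8)² = 31.26²; (x − 139.4)² + (y − 40.7)² = 201.26².
Subtracting pairs of circle equations eliminates x²+y² and gives linear equations (the radical axes):
212.2 x − 260.2 y = 21365.13
508.6 x − 57.2 y = -848.50
Solving the 2×2 system: x ≈ -12.0, y ≈ -91.9 km.

x ≈ -12.0 km, y ≈ -91.9 km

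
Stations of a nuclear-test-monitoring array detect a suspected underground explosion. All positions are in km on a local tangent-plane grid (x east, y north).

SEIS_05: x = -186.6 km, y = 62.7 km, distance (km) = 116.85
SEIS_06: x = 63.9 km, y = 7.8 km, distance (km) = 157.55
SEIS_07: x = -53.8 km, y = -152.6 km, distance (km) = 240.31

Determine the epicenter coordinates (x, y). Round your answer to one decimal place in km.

x ≈ -72.3 km, y ≈ 87.0 km

Circle about each station: (x + 186.6)² + (y − 62.7)² = 116.85²; (x − 63.9)² + (y − 7.8)² = 157.55²; (x + 53.8)² + (y + 152.6)² = 240.31².
Subtracting the SEIS_05 equation from the SEIS_06 and SEIS_07 equations removes the quadratic terms:
501.0 x − 109.8 y = -45774.88
265.6 x − 430.6 y = -56664.62
Solving the 2×2 system: x ≈ -72.3, y ≈ 87.0 km.
Check against SEIS_05 (with the unrounded x, y): √((x + 186.6)²+(y − 62.7)²) = 116.85 ≈ 116.85 km. ✓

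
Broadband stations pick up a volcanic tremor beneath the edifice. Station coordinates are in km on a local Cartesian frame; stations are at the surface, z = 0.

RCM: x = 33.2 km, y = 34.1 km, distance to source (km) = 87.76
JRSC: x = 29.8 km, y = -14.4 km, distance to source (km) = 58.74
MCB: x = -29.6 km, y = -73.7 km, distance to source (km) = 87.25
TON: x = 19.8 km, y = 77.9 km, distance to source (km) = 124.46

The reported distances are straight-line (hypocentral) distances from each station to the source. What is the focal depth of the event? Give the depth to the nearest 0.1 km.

Each station gives a sphere (x−x_i)² + (y−y_i)² + z² = d_i² (stations at z=0).
Subtracting the RCM sphere from JRSC and MCB: z² cancels, leaving linear equations in x and y:
-6.8 x − 97.0 y = 3081.78
-125.6 x − 215.6 y = 4132.06
Solving: x ≈ 24.598, y ≈ -33.495 km (keep extra digits for the depth step; rounded: 24.6, -33.5).
Then from the RCM sphere: z² = 87.76² − (x − 33.2)² − (y − 34.1)² with x = 24.598, y = -33.495, so z ≈ 55.306 ≈ 55.3 km.

z ≈ 55.3 km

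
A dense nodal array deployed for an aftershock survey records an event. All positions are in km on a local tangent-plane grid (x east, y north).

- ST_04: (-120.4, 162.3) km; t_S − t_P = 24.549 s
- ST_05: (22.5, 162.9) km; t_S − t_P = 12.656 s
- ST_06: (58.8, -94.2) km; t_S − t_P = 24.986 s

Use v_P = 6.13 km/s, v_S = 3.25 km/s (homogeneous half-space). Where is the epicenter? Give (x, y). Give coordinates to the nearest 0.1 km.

Distance from S−P lag: d = Δt · v_P v_S / (v_P − v_S) = Δt · (6.13·3.25)/(6.13−3.25) ≈ 6.9175·Δt.
So d_ST_04 = 169.82, d_ST_05 = 87.55, d_ST_06 = 172.84 km.
Circle about each station: (x + 120.4)² + (y − 162.3)² = 169.82²; (x − 22.5)² + (y − 162.9)² = 87.55²; (x − 58.8)² + (y + 94.2)² = 172.84².
Subtracting the ST_04 equation from the ST_05 and ST_06 equations removes the quadratic terms:
285.8 x + 1.2 y = 7379.04
358.4 x − 513.0 y = -29541.20
Solving the 2×2 system: x ≈ 25.5, y ≈ 75.4 km.

(25.5, 75.4)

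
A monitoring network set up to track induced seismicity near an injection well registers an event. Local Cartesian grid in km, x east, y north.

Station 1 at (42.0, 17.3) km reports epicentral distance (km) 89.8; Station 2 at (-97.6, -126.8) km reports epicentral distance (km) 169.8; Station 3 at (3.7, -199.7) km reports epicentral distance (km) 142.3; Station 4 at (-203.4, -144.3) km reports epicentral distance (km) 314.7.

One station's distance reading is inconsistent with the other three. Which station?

Station 4

Solve using three stations at a time. Using Station 1, Station 2, Station 3 (subtract circle equations pairwise → linear system) gives (x, y) ≈ (62.4, -70.1).
Distances from that point to each station vs reported:
  Station 1: calculated 89.8 vs reported 89.8 → residual 0.0 km
  Station 2: calculated 169.8 vs reported 169.8 → residual 0.0 km
  Station 3: calculated 142.3 vs reported 142.3 → residual 0.0 km
  Station 4: calculated 276.0 vs reported 314.7 → residual 38.7 km
Station 1, Station 2, Station 3 are mutually consistent (residuals ≈ 0); Station 4 is off by 38.7 km.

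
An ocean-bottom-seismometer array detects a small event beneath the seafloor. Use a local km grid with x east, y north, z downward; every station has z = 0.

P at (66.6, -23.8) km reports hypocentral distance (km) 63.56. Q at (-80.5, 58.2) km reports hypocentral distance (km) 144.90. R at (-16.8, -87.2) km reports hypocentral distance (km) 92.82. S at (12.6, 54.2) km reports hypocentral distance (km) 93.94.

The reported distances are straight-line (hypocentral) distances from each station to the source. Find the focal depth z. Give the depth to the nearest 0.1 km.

z ≈ 50.5 km

Each station gives a sphere (x−x_i)² + (y−y_i)² + z² = d_i² (stations at z=0).
Subtracting the P sphere from Q and R: z² cancels, leaving linear equations in x and y:
-294.2 x + 164.0 y = -12090.65
-166.8 x − 126.8 y = -1691.60
Solving: x ≈ 28.001, y ≈ -23.493 km (keep extra digits for the depth step; rounded: 28.0, -23.5).
Then from the P sphere: z² = 63.56² − (x − 66.6)² − (y + 23.8)² with x = 28.001, y = -23.493, so z ≈ 50.497 ≈ 50.5 km.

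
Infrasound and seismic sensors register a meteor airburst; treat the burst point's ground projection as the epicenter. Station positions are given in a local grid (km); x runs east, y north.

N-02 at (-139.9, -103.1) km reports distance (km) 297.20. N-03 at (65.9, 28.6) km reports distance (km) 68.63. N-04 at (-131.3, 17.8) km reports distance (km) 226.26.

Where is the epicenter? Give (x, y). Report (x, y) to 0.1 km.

x ≈ 81.2 km, y ≈ 95.5 km

Circle about each station: (x + 139.9)² + (y + 103.1)² = 297.20²; (x − 65.9)² + (y − 28.6)² = 68.63²; (x + 131.3)² + (y − 17.8)² = 226.26².
Subtracting pairs of circle equations eliminates x²+y² and gives linear equations (the radical axes):
411.6 x + 263.4 y = 58576.91
17.2 x + 241.8 y = 24489.16
Solving the 2×2 system: x ≈ 81.2, y ≈ 95.5 km.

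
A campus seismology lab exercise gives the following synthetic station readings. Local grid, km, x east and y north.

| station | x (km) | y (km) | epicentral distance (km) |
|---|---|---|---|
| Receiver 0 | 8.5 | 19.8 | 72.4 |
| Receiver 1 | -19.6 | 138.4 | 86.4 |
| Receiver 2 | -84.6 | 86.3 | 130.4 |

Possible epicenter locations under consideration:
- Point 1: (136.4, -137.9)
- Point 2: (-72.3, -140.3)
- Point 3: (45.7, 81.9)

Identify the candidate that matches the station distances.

Point 3

For each candidate, compare |candidate − station| to the reported distance:
Point 1: residuals Receiver 0 130.6, Receiver 1 230.9, Receiver 2 184.4 → max 230.9 km
Point 2: residuals Receiver 0 106.9, Receiver 1 197.2, Receiver 2 96.5 → max 197.2 km
Point 3: residuals Receiver 0 0.0, Receiver 1 0.0, Receiver 2 0.0 → max 0.0 km
Only Point 3 has all residuals ≈ 0.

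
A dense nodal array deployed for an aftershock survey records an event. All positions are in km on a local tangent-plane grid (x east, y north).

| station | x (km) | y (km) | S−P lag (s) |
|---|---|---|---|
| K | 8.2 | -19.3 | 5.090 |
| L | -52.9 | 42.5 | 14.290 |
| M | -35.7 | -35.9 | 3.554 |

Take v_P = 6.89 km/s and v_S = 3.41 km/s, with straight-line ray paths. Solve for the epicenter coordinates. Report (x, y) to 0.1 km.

(-13.8, -45.7)

Distance from S−P lag: d = Δt · v_P v_S / (v_P − v_S) = Δt · (6.89·3.41)/(6.89−3.41) ≈ 6.7514·Δt.
So d_K = 34.36, d_L = 96.48, d_M = 23.99 km.
Circle about each station: (x − 8.2)² + (y + 19.3)² = 34.36²; (x + 52.9)² + (y − 42.5)² = 96.48²; (x + 35.7)² + (y + 35.9)² = 23.99².
Subtracting pairs of circle equations eliminates x²+y² and gives linear equations (the radical axes):
-122.2 x + 123.6 y = -3962.85
-87.8 x − 33.2 y = 2728.66
Solving the 2×2 system: x ≈ -13.8, y ≈ -45.7 km.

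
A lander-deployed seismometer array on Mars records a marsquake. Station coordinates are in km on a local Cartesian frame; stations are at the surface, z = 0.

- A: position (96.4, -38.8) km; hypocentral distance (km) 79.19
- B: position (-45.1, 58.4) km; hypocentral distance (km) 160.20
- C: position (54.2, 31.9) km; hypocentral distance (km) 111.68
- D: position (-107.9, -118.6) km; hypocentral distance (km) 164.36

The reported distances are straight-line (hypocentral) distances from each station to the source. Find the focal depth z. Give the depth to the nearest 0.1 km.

Each station gives a sphere (x−x_i)² + (y−y_i)² + z² = d_i² (stations at z=0).
Subtracting the A sphere from B and C: z² cancels, leaving linear equations in x and y:
-283.0 x + 194.4 y = -24746.81
-84.4 x + 141.4 y = -13044.52
Solving: x ≈ 40.804, y ≈ -67.897 km (keep extra digits for the depth step; rounded: 40.8, -67.9).
Then from the A sphere: z² = 79.19² − (x − 96.4)² − (y + 38.8)² with x = 40.804, y = -67.897, so z ≈ 48.306 ≈ 48.3 km.

depth ≈ 48.3 km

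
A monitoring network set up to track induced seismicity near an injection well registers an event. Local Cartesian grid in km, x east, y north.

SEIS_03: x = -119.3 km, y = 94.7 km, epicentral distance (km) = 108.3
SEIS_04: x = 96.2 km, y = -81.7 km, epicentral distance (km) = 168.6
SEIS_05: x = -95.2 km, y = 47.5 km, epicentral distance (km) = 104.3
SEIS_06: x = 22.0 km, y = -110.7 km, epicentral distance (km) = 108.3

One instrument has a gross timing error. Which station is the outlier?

Solve using three stations at a time. Using SEIS_04, SEIS_05, SEIS_06 (subtract circle equations pairwise → linear system) gives (x, y) ≈ (-70.0, -53.7).
Distances from that point to each station vs reported:
  SEIS_03: calculated 156.3 vs reported 108.3 → residual 48.0 km
  SEIS_04: calculated 168.6 vs reported 168.6 → residual 0.0 km
  SEIS_05: calculated 104.3 vs reported 104.3 → residual 0.0 km
  SEIS_06: calculated 108.3 vs reported 108.3 → residual 0.0 km
SEIS_04, SEIS_05, SEIS_06 are mutually consistent (residuals ≈ 0); SEIS_03 is off by 48.0 km.

SEIS_03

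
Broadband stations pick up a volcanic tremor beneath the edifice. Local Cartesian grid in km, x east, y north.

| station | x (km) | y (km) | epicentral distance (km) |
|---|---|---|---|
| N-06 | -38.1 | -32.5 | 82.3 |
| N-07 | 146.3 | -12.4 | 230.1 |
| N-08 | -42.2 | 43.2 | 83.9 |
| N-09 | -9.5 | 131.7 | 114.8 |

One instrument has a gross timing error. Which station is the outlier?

N-08

Solve using three stations at a time. Using N-06, N-07, N-09 (subtract circle equations pairwise → linear system) gives (x, y) ≈ (-77.9, 39.5).
Distances from that point to each station vs reported:
  N-06: calculated 82.3 vs reported 82.3 → residual 0.0 km
  N-07: calculated 230.1 vs reported 230.1 → residual 0.0 km
  N-08: calculated 35.8 vs reported 83.9 → residual 48.1 km
  N-09: calculated 114.8 vs reported 114.8 → residual 0.0 km
N-06, N-07, N-09 are mutually consistent (residuals ≈ 0); N-08 is off by 48.1 km.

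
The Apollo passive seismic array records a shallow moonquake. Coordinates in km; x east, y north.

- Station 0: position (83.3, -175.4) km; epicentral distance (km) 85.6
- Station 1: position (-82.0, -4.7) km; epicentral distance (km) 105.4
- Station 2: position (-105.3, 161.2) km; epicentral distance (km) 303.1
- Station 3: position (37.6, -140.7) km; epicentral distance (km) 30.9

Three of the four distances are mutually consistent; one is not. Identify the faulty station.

Station 1

Solve using three stations at a time. Using Station 0, Station 2, Station 3 (subtract circle equations pairwise → linear system) gives (x, y) ≈ (25.5, -112.2).
Distances from that point to each station vs reported:
  Station 0: calculated 85.6 vs reported 85.6 → residual 0.0 km
  Station 1: calculated 152.1 vs reported 105.4 → residual 46.7 km
  Station 2: calculated 303.1 vs reported 303.1 → residual 0.0 km
  Station 3: calculated 30.9 vs reported 30.9 → residual 0.0 km
Station 0, Station 2, Station 3 are mutually consistent (residuals ≈ 0); Station 1 is off by 46.7 km.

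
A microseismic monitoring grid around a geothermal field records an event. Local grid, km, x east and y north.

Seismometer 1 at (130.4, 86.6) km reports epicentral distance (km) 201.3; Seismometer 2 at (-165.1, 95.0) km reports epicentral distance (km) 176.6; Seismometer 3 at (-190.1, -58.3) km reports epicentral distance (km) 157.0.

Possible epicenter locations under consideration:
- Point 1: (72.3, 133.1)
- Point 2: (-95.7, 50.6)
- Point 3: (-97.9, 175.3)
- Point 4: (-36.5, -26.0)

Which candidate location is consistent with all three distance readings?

For each candidate, compare |candidate − station| to the reported distance:
Point 1: residuals Seismometer 1 126.9, Seismometer 2 63.8, Seismometer 3 167.8 → max 167.8 km
Point 2: residuals Seismometer 1 27.6, Seismometer 2 94.2, Seismometer 3 12.9 → max 94.2 km
Point 3: residuals Seismometer 1 43.6, Seismometer 2 71.9, Seismometer 3 94.1 → max 94.1 km
Point 4: residuals Seismometer 1 0.0, Seismometer 2 0.0, Seismometer 3 0.0 → max 0.0 km
Only Point 4 has all residuals ≈ 0.

Point 4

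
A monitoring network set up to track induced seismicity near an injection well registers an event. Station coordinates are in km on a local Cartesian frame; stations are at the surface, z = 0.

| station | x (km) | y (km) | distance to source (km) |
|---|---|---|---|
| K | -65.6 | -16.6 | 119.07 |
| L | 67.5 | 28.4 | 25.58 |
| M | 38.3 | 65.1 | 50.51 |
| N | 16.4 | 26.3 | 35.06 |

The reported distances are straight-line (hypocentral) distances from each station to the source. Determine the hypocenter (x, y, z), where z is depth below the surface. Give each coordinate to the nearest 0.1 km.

Each station gives a sphere (x−x_i)² + (y−y_i)² + z² = d_i² (stations at z=0).
Subtracting the K sphere from L and M: z² cancels, leaving linear equations in x and y:
266.2 x + 90.0 y = 14307.22
207.8 x + 163.4 y = 12752.38
Solving: x ≈ 47.997, y ≈ 17.005 km (keep extra digits for the depth step; rounded: 48.0, 17.0).
Then from the K sphere: z² = 119.07² − (x + 65.6)² − (y + 16.6)² with x = 47.997, y = 17.005, so z ≈ 12.004 ≈ 12.0 km.

x ≈ 48.0 km, y ≈ 17.0 km, depth ≈ 12.0 km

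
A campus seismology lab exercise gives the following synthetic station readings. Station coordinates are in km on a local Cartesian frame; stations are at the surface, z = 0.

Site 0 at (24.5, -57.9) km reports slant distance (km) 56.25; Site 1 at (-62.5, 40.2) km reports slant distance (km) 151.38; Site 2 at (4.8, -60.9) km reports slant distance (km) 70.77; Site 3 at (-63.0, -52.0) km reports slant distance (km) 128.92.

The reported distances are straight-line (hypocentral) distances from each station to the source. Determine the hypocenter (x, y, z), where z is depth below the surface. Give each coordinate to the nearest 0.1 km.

x ≈ 58.6 km, y ≈ -40.7 km, depth ≈ 41.3 km

Each station gives a sphere (x−x_i)² + (y−y_i)² + z² = d_i² (stations at z=0).
Subtracting the Site 0 sphere from Site 1 and Site 2: z² cancels, leaving linear equations in x and y:
-174.0 x + 196.2 y = -18182.21
-39.4 x − 6.0 y = -2065.14
Solving: x ≈ 58.612, y ≈ -40.692 km (keep extra digits for the depth step; rounded: 58.6, -40.7).
Then from the Site 0 sphere: z² = 56.25² − (x − 24.5)² − (y + 57.9)² with x = 58.612, y = -40.692, so z ≈ 41.283 ≈ 41.3 km.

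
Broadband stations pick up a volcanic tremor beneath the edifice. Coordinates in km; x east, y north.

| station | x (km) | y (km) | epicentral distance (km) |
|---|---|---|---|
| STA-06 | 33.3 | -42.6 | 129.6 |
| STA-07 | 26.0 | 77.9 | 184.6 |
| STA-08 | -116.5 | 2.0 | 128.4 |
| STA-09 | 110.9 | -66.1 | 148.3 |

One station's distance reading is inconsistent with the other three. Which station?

STA-06

Solve using three stations at a time. Using STA-07, STA-08, STA-09 (subtract circle equations pairwise → linear system) gives (x, y) ≈ (-34.2, -96.6).
Distances from that point to each station vs reported:
  STA-06: calculated 86.5 vs reported 129.6 → residual 43.1 km
  STA-07: calculated 184.6 vs reported 184.6 → residual 0.0 km
  STA-08: calculated 128.4 vs reported 128.4 → residual 0.0 km
  STA-09: calculated 148.3 vs reported 148.3 → residual 0.0 km
STA-07, STA-08, STA-09 are mutually consistent (residuals ≈ 0); STA-06 is off by 43.1 km.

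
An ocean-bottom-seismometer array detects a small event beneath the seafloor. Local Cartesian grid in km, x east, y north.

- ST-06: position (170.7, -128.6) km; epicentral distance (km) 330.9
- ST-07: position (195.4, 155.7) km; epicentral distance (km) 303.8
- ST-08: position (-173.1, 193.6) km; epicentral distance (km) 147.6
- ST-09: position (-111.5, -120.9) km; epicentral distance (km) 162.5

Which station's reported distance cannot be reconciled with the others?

ST-09

Solve using three stations at a time. Using ST-06, ST-07, ST-08 (subtract circle equations pairwise → linear system) gives (x, y) ≈ (-95.5, 68.0).
Distances from that point to each station vs reported:
  ST-06: calculated 330.9 vs reported 330.9 → residual 0.0 km
  ST-07: calculated 303.8 vs reported 303.8 → residual 0.0 km
  ST-08: calculated 147.6 vs reported 147.6 → residual 0.0 km
  ST-09: calculated 189.6 vs reported 162.5 → residual 27.1 km
ST-06, ST-07, ST-08 are mutually consistent (residuals ≈ 0); ST-09 is off by 27.1 km.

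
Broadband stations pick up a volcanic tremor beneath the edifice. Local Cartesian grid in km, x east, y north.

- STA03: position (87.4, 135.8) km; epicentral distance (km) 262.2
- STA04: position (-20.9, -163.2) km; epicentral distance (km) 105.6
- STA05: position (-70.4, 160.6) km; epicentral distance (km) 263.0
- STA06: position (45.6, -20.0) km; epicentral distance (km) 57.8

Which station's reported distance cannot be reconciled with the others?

Solve using three stations at a time. Using STA04, STA05, STA06 (subtract circle equations pairwise → linear system) gives (x, y) ≈ (41.0, -77.6).
Distances from that point to each station vs reported:
  STA03: calculated 218.4 vs reported 262.2 → residual 43.8 km
  STA04: calculated 105.6 vs reported 105.6 → residual 0.0 km
  STA05: calculated 263.0 vs reported 263.0 → residual 0.0 km
  STA06: calculated 57.8 vs reported 57.8 → residual 0.0 km
STA04, STA05, STA06 are mutually consistent (residuals ≈ 0); STA03 is off by 43.8 km.

STA03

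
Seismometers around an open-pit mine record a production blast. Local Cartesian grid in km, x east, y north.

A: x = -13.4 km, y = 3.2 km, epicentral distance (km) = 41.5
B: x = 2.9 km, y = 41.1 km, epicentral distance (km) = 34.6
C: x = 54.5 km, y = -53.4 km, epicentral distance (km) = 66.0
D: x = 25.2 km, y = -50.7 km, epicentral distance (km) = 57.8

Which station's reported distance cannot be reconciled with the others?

Solve using three stations at a time. Using A, C, D (subtract circle equations pairwise → linear system) gives (x, y) ≈ (28.0, 7.1).
Distances from that point to each station vs reported:
  A: calculated 41.6 vs reported 41.5 → residual 0.1 km
  B: calculated 42.3 vs reported 34.6 → residual 7.7 km
  C: calculated 66.0 vs reported 66.0 → residual 0.0 km
  D: calculated 57.8 vs reported 57.8 → residual 0.0 km
A, C, D are mutually consistent (residuals ≈ 0); B is off by 7.7 km.

B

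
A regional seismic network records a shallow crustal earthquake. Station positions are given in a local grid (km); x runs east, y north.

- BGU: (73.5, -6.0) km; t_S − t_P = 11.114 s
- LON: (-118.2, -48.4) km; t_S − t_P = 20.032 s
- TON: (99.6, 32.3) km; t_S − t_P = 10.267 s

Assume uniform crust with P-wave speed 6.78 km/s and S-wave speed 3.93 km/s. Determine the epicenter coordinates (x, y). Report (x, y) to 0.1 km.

(17.0, 81.2)

Distance from S−P lag: d = Δt · v_P v_S / (v_P − v_S) = Δt · (6.78·3.93)/(6.78−3.93) ≈ 9.3493·Δt.
So d_BGU = 103.91, d_LON = 187.28, d_TON = 95.99 km.
Circle about each station: (x − 73.5)² + (y + 6.0)² = 103.91²; (x + 118.2)² + (y + 48.4)² = 187.28²; (x − 99.6)² + (y − 32.3)² = 95.99².
Subtracting the BGU equation from the LON and TON equations removes the quadratic terms:
-383.4 x − 84.8 y = -13400.96
52.2 x + 76.6 y = 7108.41
Solving the 2×2 system: x ≈ 17.0, y ≈ 81.2 km.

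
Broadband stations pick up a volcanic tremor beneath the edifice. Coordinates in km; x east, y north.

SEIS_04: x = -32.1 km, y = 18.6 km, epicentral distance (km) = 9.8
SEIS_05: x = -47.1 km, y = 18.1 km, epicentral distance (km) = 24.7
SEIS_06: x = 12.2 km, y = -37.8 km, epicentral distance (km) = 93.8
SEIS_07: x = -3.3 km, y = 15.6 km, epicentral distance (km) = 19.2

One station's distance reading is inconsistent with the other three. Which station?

Solve using three stations at a time. Using SEIS_04, SEIS_05, SEIS_07 (subtract circle equations pairwise → linear system) gives (x, y) ≈ (-22.4, 17.2).
Distances from that point to each station vs reported:
  SEIS_04: calculated 9.8 vs reported 9.8 → residual 0.0 km
  SEIS_05: calculated 24.7 vs reported 24.7 → residual 0.0 km
  SEIS_06: calculated 65.0 vs reported 93.8 → residual 28.8 km
  SEIS_07: calculated 19.2 vs reported 19.2 → residual 0.0 km
SEIS_04, SEIS_05, SEIS_07 are mutually consistent (residuals ≈ 0); SEIS_06 is off by 28.8 km.

SEIS_06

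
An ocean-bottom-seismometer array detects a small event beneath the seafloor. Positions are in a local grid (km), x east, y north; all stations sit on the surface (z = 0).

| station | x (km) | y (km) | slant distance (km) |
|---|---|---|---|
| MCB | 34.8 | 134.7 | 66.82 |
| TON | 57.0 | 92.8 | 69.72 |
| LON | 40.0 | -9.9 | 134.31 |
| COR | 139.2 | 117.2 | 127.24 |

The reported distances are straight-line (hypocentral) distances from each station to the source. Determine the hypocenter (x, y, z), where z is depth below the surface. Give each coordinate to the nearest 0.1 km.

Each station gives a sphere (x−x_i)² + (y−y_i)² + z² = d_i² (stations at z=0).
Subtracting the MCB sphere from TON and LON: z² cancels, leaving linear equations in x and y:
44.4 x − 83.8 y = -7890.26
10.4 x − 289.2 y = -31231.38
Solving: x ≈ 28.016, y ≈ 109.000 km (keep extra digits for the depth step; rounded: 28.0, 109.0).
Then from the MCB sphere: z² = 66.82² − (x − 34.8)² − (y − 134.7)² with x = 28.016, y = 109.000, so z ≈ 61.306 ≈ 61.3 km.
Check against COR (with the unrounded solution): distance 127.23 ≈ 127.24 km. ✓

(28.0, 109.0, 61.3)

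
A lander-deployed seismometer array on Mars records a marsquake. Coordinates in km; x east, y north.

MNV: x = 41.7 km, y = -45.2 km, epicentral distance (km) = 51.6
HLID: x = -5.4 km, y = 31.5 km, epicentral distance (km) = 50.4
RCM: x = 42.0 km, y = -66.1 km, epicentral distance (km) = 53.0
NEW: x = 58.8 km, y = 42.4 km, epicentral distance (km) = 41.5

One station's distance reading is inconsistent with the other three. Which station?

Solve using three stations at a time. Using MNV, HLID, NEW (subtract circle equations pairwise → linear system) gives (x, y) ≈ (38.3, 6.3).
Distances from that point to each station vs reported:
  MNV: calculated 51.6 vs reported 51.6 → residual 0.0 km
  HLID: calculated 50.4 vs reported 50.4 → residual 0.0 km
  RCM: calculated 72.5 vs reported 53.0 → residual 19.5 km
  NEW: calculated 41.5 vs reported 41.5 → residual 0.0 km
MNV, HLID, NEW are mutually consistent (residuals ≈ 0); RCM is off by 19.5 km.

RCM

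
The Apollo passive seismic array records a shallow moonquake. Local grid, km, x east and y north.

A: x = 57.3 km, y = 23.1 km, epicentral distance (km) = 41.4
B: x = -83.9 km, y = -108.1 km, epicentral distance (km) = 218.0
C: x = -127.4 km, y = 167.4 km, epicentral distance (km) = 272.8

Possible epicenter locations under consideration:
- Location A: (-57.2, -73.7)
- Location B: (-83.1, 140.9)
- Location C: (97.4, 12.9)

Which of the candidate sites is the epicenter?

For each candidate, compare |candidate − station| to the reported distance:
Location A: residuals A 108.5, B 174.5, C 21.7 → max 174.5 km
Location B: residuals A 141.9, B 31.0, C 221.2 → max 221.2 km
Location C: residuals A 0.0, B 0.0, C 0.0 → max 0.0 km
Only Location C has all residuals ≈ 0.

Location C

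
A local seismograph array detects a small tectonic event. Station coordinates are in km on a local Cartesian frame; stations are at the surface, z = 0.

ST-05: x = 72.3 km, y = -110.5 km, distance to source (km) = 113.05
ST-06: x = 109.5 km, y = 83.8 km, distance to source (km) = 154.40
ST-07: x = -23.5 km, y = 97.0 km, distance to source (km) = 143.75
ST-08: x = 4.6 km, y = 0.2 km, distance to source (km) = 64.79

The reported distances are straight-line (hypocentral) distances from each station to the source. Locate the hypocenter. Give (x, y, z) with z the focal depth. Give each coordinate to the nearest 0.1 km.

(19.3, -28.1, 56.4)

Each station gives a sphere (x−x_i)² + (y−y_i)² + z² = d_i² (stations at z=0).
Subtracting the ST-05 sphere from ST-06 and ST-07: z² cancels, leaving linear equations in x and y:
74.4 x + 388.6 y = -9483.91
-191.6 x + 415.0 y = -15360.05
Solving: x ≈ 19.302, y ≈ -28.101 km (keep extra digits for the depth step; rounded: 19.3, -28.1).
Then from the ST-05 sphere: z² = 113.05² − (x − 72.3)² − (y + 110.5)² with x = 19.302, y = -28.101, so z ≈ 56.409 ≈ 56.4 km.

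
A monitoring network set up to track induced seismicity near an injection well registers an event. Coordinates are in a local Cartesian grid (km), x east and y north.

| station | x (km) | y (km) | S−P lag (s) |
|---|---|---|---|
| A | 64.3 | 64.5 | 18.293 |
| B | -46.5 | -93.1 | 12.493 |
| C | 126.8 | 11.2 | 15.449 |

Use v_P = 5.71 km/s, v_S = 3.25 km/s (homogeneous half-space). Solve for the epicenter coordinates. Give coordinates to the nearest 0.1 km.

Distance from S−P lag: d = Δt · v_P v_S / (v_P − v_S) = Δt · (5.71·3.25)/(5.71−3.25) ≈ 7.5437·Δt.
So d_A = 138.00, d_B = 94.24, d_C = 116.54 km.
Circle about each station: (x − 64.3)² + (y − 64.5)² = 138.00²; (x + 46.5)² + (y + 93.1)² = 94.24²; (x − 126.8)² + (y − 11.2)² = 116.54².
Subtracting the A equation from the B and C equations removes the quadratic terms:
-221.6 x − 315.2 y = 12697.94
125.0 x − 106.6 y = 13371.37
Solving the 2×2 system: x ≈ 45.4, y ≈ -72.2 km.

x ≈ 45.4 km, y ≈ -72.2 km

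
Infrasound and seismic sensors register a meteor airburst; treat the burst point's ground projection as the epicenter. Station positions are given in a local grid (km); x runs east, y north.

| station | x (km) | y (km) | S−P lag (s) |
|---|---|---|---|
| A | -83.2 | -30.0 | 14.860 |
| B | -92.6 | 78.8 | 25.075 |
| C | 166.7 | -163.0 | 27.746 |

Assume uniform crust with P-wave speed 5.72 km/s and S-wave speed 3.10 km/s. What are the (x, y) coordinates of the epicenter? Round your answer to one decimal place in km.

(14.8, -52.6)

Distance from S−P lag: d = Δt · v_P v_S / (v_P − v_S) = Δt · (5.72·3.10)/(5.72−3.10) ≈ 6.7679·Δt.
So d_A = 100.57, d_B = 169.71, d_C = 187.78 km.
Circle about each station: (x + 83.2)² + (y + 30.0)² = 100.57²; (x + 92.6)² + (y − 78.8)² = 169.71²; (x − 166.7)² + (y + 163.0)² = 187.78².
Subtracting the A equation from the B and C equations removes the quadratic terms:
-18.8 x + 217.6 y = -11725.20
499.8 x − 266.0 y = 21388.65
Solving the 2×2 system: x ≈ 14.8, y ≈ -52.6 km.
Check against A (with the unrounded x, y): √((x + 83.2)²+(y + 30.0)²) = 100.57 ≈ 100.57 km. ✓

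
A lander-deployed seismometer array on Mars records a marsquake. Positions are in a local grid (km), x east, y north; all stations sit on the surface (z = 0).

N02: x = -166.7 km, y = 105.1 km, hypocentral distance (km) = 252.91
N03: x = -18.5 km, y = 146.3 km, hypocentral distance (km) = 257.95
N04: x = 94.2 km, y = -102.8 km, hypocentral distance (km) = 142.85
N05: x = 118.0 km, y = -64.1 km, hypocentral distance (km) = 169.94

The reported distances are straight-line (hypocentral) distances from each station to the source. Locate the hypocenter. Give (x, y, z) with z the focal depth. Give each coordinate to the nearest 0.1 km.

Each station gives a sphere (x−x_i)² + (y−y_i)² + z² = d_i² (stations at z=0).
Subtracting the N02 sphere from N03 and N04: z² cancels, leaving linear equations in x and y:
296.4 x + 82.4 y = -19663.69
521.8 x − 415.8 y = 24163.93
Solving: x ≈ -37.206, y ≈ -104.805 km (keep extra digits for the depth step; rounded: -37.2, -104.8).
Then from the N02 sphere: z² = 252.91² − (x + 166.7)² − (y − 105.1)² with x = -37.206, y = -104.805, so z ≈ 55.988 ≈ 56.0 km.

(-37.2, -104.8, 56.0)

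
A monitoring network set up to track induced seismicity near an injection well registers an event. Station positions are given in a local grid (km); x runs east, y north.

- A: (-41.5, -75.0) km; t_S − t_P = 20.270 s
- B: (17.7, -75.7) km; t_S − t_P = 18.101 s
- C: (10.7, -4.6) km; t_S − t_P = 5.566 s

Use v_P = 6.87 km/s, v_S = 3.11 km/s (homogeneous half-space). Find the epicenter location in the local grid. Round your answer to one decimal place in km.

(12.0, 27.0)

Distance from S−P lag: d = Δt · v_P v_S / (v_P − v_S) = Δt · (6.87·3.11)/(6.87−3.11) ≈ 5.6824·Δt.
So d_A = 115.18, d_B = 102.86, d_C = 31.63 km.
Circle about each station: (x + 41.5)² + (y + 75.0)² = 115.18²; (x − 17.7)² + (y + 75.7)² = 102.86²; (x − 10.7)² + (y + 4.6)² = 31.63².
Subtracting pairs of circle equations eliminates x²+y² and gives linear equations (the radical axes):
118.4 x − 1.4 y = 1382.78
104.4 x + 140.8 y = 5054.38
Solving the 2×2 system: x ≈ 12.0, y ≈ 27.0 km.
Check against A (with the unrounded x, y): √((x + 41.5)²+(y + 75.0)²) = 115.18 ≈ 115.18 km. ✓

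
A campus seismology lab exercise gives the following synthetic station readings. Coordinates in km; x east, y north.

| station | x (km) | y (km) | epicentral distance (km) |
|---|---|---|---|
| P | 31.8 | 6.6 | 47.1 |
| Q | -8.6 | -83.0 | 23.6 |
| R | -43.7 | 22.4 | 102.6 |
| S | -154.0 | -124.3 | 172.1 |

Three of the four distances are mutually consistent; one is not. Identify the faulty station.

P

Solve using three stations at a time. Using Q, R, S (subtract circle equations pairwise → linear system) gives (x, y) ≈ (8.0, -66.2).
Distances from that point to each station vs reported:
  P: calculated 76.6 vs reported 47.1 → residual 29.5 km
  Q: calculated 23.6 vs reported 23.6 → residual 0.0 km
  R: calculated 102.6 vs reported 102.6 → residual 0.0 km
  S: calculated 172.1 vs reported 172.1 → residual 0.0 km
Q, R, S are mutually consistent (residuals ≈ 0); P is off by 29.5 km.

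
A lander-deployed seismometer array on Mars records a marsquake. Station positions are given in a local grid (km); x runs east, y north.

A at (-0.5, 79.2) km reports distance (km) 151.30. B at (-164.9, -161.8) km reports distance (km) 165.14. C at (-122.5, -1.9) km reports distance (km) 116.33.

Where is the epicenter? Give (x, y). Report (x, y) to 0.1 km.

Circle about each station: (x + 0.5)² + (y − 79.2)² = 151.30²; (x + 164.9)² + (y + 161.8)² = 165.14²; (x + 122.5)² + (y + 1.9)² = 116.33².
Subtracting the A equation from the B and C equations removes the quadratic terms:
-328.8 x − 482.0 y = 42718.83
-244.0 x − 162.2 y = 18095.99
Solving the 2×2 system: x ≈ -27.9, y ≈ -69.6 km.
Check against A (with the unrounded x, y): √((x + 0.5)²+(y − 79.2)²) = 151.30 ≈ 151.30 km. ✓

x ≈ -27.9 km, y ≈ -69.6 km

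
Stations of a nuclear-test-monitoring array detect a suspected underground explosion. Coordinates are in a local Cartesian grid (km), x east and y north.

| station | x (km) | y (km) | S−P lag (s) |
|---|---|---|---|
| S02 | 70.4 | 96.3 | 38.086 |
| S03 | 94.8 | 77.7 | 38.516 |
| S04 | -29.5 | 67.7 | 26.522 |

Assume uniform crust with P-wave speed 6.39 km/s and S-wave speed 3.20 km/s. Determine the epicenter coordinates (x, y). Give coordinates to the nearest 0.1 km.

(-82.9, -93.7)

Distance from S−P lag: d = Δt · v_P v_S / (v_P − v_S) = Δt · (6.39·3.20)/(6.39−3.20) ≈ 6.4100·Δt.
So d_S02 = 244.13, d_S03 = 246.89, d_S04 = 170.01 km.
Circle about each station: (x − 70.4)² + (y − 96.3)² = 244.13²; (x − 94.8)² + (y − 77.7)² = 246.89²; (x + 29.5)² + (y − 67.7)² = 170.01².
Subtracting pairs of circle equations eliminates x²+y² and gives linear equations (the radical axes):
48.8 x − 37.2 y = -560.74
-199.8 x − 57.2 y = 21919.75
Solving the 2×2 system: x ≈ -82.9, y ≈ -93.7 km.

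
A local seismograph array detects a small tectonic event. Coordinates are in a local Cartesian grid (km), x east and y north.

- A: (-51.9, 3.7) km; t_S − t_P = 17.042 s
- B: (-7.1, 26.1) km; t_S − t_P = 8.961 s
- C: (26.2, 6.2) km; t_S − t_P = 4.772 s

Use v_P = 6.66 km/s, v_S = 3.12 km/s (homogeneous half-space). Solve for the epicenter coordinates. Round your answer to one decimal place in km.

(45.5, 26.5)

Distance from S−P lag: d = Δt · v_P v_S / (v_P − v_S) = Δt · (6.66·3.12)/(6.66−3.12) ≈ 5.8698·Δt.
So d_A = 100.03, d_B = 52.60, d_C = 28.01 km.
Circle about each station: (x + 51.9)² + (y − 3.7)² = 100.03²; (x + 7.1)² + (y − 26.1)² = 52.60²; (x − 26.2)² + (y − 6.2)² = 28.01².
Subtracting the A equation from the B and C equations removes the quadratic terms:
89.6 x + 44.8 y = 5263.56
156.2 x + 5.0 y = 7239.02
Solving the 2×2 system: x ≈ 45.5, y ≈ 26.5 km.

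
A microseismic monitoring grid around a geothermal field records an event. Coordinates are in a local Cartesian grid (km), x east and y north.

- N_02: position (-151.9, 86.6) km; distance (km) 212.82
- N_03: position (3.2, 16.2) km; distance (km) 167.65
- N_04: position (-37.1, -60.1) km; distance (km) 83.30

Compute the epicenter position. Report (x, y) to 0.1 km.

Circle about each station: (x + 151.9)² + (y − 86.6)² = 212.82²; (x − 3.2)² + (y − 16.2)² = 167.65²; (x + 37.1)² + (y + 60.1)² = 83.30².
Subtracting pairs of circle equations eliminates x²+y² and gives linear equations (the radical axes):
310.2 x − 140.8 y = -13114.66
229.6 x − 293.4 y = 12768.71
Solving the 2×2 system: x ≈ -96.2, y ≈ -118.8 km.
Check against N_02 (with the unrounded x, y): √((x + 151.9)²+(y − 86.6)²) = 212.82 ≈ 212.82 km. ✓

(-96.2, -118.8)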